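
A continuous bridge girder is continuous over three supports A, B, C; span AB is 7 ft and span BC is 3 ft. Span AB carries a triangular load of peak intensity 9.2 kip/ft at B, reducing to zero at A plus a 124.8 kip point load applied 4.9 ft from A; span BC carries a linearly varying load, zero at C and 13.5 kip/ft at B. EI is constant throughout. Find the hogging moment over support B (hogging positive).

Insert a hinge at B; M_B is the redundant, and each span becomes simply supported.
Rotations at B on the released spans (each span's end-slope, ×1/EI):
  span AB: triangular load, peak 9.2: w₀L³/(45EI) = 70.12/EI
  span AB: point load 124.8 at a = 4.9: Pab(L + a)/(6LEI) = 363.9/EI
  span BC: triangular load, peak 13.5: w₀L³/(45EI) = 8.1/EI
  relative rotation θ_0 = (434 + 8.1)/EI = 442.1/EI
A unit hogging moment at B produces rotation L₁/(3EI) + L₂/(3EI) = 3.333/EI.
Slope continuity at B: θ_0 = M_B·3.333/EI, so M_B = 442.1/3.333 = 132.6 kip·ft (hogging).

M_B = 132.6 kip·ft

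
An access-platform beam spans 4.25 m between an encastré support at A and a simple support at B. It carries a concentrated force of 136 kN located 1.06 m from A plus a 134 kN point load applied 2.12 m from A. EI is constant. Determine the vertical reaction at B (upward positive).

Choose R_B as the redundant. The primary structure is the cantilever fixed at A.
Downward deflection at the released point B due to the loads:
  point load 136 at a = 1.06: Pa²(3L − a)/(6EI) = 297.7/EI
  point load 134 at a = 2.12: Pa²(3L − a)/(6EI) = 1067/EI
  δ_0 = 1365/EI
Tip deflection under a unit load at B: L³/(3EI) = 25.59/EI.
Compatibility at B: δ_0 − R_B·δ_{BB} = 0, so R_B = 1365/25.59 = 53.33 kN.

R_B = 53.33 kN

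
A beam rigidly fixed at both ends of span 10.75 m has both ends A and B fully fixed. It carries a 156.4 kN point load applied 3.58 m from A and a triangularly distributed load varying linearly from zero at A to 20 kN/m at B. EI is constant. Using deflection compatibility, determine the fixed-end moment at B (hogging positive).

Take the two fixed-end moments M_A, M_B as redundants; the released structure is the simple span AB.
End rotations of the released simple span under the applied load (×1/EI):
  at A: point load 156.4 at a = 3.58: Pab(L + b)/(6LEI) = 1115/EI
  at B: point load 156.4 at a = 3.58: Pab(L + a)/(6LEI) = 891.9/EI
  at A: triangular load, peak 20: 7w₀L³/(360EI) = 483.1/EI
  at B: triangular load, peak 20: w₀L³/(45EI) = 552.1/EI
  θ_A0 = 1598/EI,  θ_B0 = 1444/EI
Flexibility coefficients: a unit moment at one end gives L/(3EI) there and L/(6EI) at the far end, so f₁₁ = f₂₂ = 3.583/EI and f₁₂ = f₂₁ = 1.792/EI.
Compatibility — zero rotation at each built-in end:
  3.583 M_A + 1.792 M_B = 1598
  1.792 M_A + 3.583 M_B = 1444
Solving the pair gives M_A = 326.1 kN·m and M_B = 239.9 kN·m (hogging).

M_B = 239.9 kN·m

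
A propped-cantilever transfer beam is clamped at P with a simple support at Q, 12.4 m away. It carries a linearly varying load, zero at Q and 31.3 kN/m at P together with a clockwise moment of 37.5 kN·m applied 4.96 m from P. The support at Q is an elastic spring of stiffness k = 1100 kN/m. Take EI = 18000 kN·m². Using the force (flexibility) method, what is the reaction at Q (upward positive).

R_Q = 40.67 kN

Take the reaction at Q as the redundant and release it; the primary structure is a cantilever fixed at P.
Downward deflection at the released point Q due to the loads:
  triangular load, peak 31.3 at the fixed end: w₀L⁴/(30EI) = 24667/EI
  clockwise couple 37.5 at a = 4.96: M₀a(2L − a)/(2EI) = 1845/EI
  δ_0 = 26512/EI
Tip deflection under a unit load at Q: L³/(3EI) = 635.5/EI.
With EI = 18000 kN·m²: δ_0 = 1.4729 m and δ_{QQ} = 0.035308 m/kN.
Compatibility — the spring shortens by R_Q/k under the reaction it provides: δ_0 − R_Q·δ_{QQ} = R_Q/k. With 1/k = 0.000909 m/kN, R_Q = δ_0 / (δ_{QQ} + 1/k) = 1.4729 / (0.035308 + 0.000909) = 40.67 kN.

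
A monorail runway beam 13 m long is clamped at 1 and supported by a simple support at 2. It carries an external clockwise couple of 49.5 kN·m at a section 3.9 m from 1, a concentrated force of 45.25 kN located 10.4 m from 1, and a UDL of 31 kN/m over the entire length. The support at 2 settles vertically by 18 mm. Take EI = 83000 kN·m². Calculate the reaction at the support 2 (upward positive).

Release the roller at 2. Primary structure: cantilever fixed at 1.
Deflection at 2 on the released cantilever, summing each load's contribution:
  clockwise couple 49.5 at a = 3.9: M₀a(2L − a)/(2EI) = 2133/EI
  point load 45.25 at a = 10.4: Pa²(3L − a)/(6EI) = 23329/EI
  UDL 31: wL⁴/(8EI) = 110674/EI
  δ_0 = 136136/EI
Flexibility coefficient — unit upward force at 2: δ_{22} = L³/(3EI) = 732.3/EI.
With EI = 83000 kN·m²: δ_0 = 1.6402 m and δ_{22} = 0.008823 m/kN.
Compatibility — the beam at 2 must follow the support down by 0.018 m: δ_0 − R_2·δ_{22} = 0.018, so R_2 = (1.6402 − 0.018)/0.008823 = 183.9 kN.

R_2 = 183.9 kN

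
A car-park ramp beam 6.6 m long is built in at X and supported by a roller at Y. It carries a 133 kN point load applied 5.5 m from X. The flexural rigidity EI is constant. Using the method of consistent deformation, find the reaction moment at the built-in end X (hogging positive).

M_X = 71.12 kN·m

Choose R_Y as the redundant. The primary structure is the cantilever fixed at X.
Primary-structure tip deflection at Y by superposition:
  point load 133 at a = 5.5: Pa²(3L − a)/(6EI) = 9589/EI
Tip deflection under a unit load at Y: L³/(3EI) = 95.83/EI.
Compatibility at Y: δ_0 − R_Y·δ_{YY} = 0, so R_Y = 9589/95.83 = 100.1 kN.
Moment equilibrium about X: M_X = Σ(load moments about X) − R_Y·L = 731.5 − 100.1×6.6 = 71.12 kN·m.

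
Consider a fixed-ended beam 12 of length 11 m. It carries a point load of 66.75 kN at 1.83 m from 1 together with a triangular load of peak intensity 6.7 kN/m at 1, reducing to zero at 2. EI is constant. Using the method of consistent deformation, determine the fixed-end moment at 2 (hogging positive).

M_2 = 43.96 kN·m

Release both end moments; the primary structure is a simply-supported span 12 with redundants M_1 and M_2.
Simple-span end rotations at 1 and 2 under the given loads:
  at 1: point load 66.75 at a = 1.83: Pab(L + b)/(6LEI) = 342.3/EI
  at 2: point load 66.75 at a = 1.83: Pab(L + a)/(6LEI) = 217.7/EI
  at 1: triangular load, peak 6.7: w₀L³/(45EI) = 198.2/EI
  at 2: triangular load, peak 6.7: 7w₀L³/(360EI) = 173.4/EI
  θ_10 = 540.5/EI,  θ_20 = 391.1/EI
Flexibility coefficients: a unit moment at one end gives L/(3EI) there and L/(6EI) at the far end, so f₁₁ = f₂₂ = 3.667/EI and f₁₂ = f₂₁ = 1.833/EI.
Compatibility — zero rotation at each built-in end:
  3.667 M_1 + 1.833 M_2 = 540.5
  1.833 M_1 + 3.667 M_2 = 391.1
Solving the pair gives M_1 = 125.4 kN·m and M_2 = 43.96 kN·m (hogging).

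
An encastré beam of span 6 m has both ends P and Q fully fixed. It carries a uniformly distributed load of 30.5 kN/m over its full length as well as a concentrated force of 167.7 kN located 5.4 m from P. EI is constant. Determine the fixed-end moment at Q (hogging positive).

M_Q = 173 kN·m

Take the two fixed-end moments M_P, M_Q as redundants; the released structure is the simple span PQ.
On the primary (simply-supported) span, the end slopes from the loading are:
  at P: UDL 30.5: wL³/(24EI) = 274.5/EI
  at Q: UDL 30.5: wL³/(24EI) = 274.5/EI
  at P: point load 167.7 at a = 5.4: Pab(L + b)/(6LEI) = 99.61/EI
  at Q: point load 167.7 at a = 5.4: Pab(L + a)/(6LEI) = 172.1/EI
  θ_P0 = 374.1/EI,  θ_Q0 = 446.6/EI
Flexibility coefficients: a unit moment at one end gives L/(3EI) there and L/(6EI) at the far end, so f₁₁ = f₂₂ = 2/EI and f₁₂ = f₂₁ = 1/EI.
Compatibility — zero rotation at each built-in end:
  2 M_P + 1 M_Q = 374.1
  1 M_P + 2 M_Q = 446.6
Solving the pair gives M_P = 100.6 kN·m and M_Q = 173 kN·m (hogging).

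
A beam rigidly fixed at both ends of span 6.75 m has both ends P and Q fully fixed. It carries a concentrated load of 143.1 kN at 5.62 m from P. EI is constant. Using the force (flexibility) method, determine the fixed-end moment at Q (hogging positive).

M_Q = 112.1 kN·m

Take the two fixed-end moments M_P, M_Q as redundants; the released structure is the simple span PQ.
End rotations of the released simple span under the applied load (×1/EI):
  at P: point load 143.1 at a = 5.62: Pab(L + b)/(6LEI) = 176.8/EI
  at Q: point load 143.1 at a = 5.62: Pab(L + a)/(6LEI) = 277.6/EI
  θ_P0 = 176.8/EI,  θ_Q0 = 277.6/EI
Flexibility coefficients: a unit moment at one end gives L/(3EI) there and L/(6EI) at the far end, so f₁₁ = f₂₂ = 2.25/EI and f₁₂ = f₂₁ = 1.125/EI.
Compatibility — zero rotation at each built-in end:
  2.25 M_P + 1.125 M_Q = 176.8
  1.125 M_P + 2.25 M_Q = 277.6
Solving the pair gives M_P = 22.54 kN·m and M_Q = 112.1 kN·m (hogging).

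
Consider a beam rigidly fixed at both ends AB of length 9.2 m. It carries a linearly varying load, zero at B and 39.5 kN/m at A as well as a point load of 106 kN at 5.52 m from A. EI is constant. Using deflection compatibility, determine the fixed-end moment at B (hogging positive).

M_B = 251.9 kN·m

Take the two fixed-end moments M_A, M_B as redundants; the released structure is the simple span AB.
Simple-span end rotations at A and B under the given loads:
  at A: triangular load, peak 39.5: w₀L³/(45EI) = 683.5/EI
  at B: triangular load, peak 39.5: 7w₀L³/(360EI) = 598.1/EI
  at A: point load 106 at a = 5.52: Pab(L + b)/(6LEI) = 502.4/EI
  at B: point load 106 at a = 5.52: Pab(L + a)/(6LEI) = 574.2/EI
  θ_A0 = 1186/EI,  θ_B0 = 1172/EI
Flexibility coefficients: a unit moment at one end gives L/(3EI) there and L/(6EI) at the far end, so f₁₁ = f₂₂ = 3.067/EI and f₁₂ = f₂₁ = 1.533/EI.
Compatibility — zero rotation at each built-in end:
  3.067 M_A + 1.533 M_B = 1186
  1.533 M_A + 3.067 M_B = 1172
Solving the pair gives M_A = 260.8 kN·m and M_B = 251.9 kN·m (hogging).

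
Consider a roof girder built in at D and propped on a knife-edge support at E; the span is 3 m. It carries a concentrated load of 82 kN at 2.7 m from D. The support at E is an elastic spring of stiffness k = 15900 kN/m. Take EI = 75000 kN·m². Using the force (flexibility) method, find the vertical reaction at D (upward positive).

Choose R_E as the redundant. The primary structure is the cantilever fixed at D.
Downward deflection at the released point E due to the loads:
  point load 82 at a = 2.7: Pa²(3L − a)/(6EI) = 627.7/EI
Flexibility coefficient — unit upward force at E: δ_{EE} = L³/(3EI) = 9/EI.
With EI = 75000 kN·m²: δ_0 = 0.008369 m and δ_{EE} = 0.00012 m/kN.
Compatibility — the spring shortens by R_E/k under the reaction it provides: δ_0 − R_E·δ_{EE} = R_E/k. With 1/k = 0.000063 m/kN, R_E = δ_0 / (δ_{EE} + 1/k) = 0.008369 / (0.00012 + 0.000063) = 45.76 kN.
Vertical equilibrium: R_D = ΣP − R_E = 82 − 45.76 = 36.24 kN.

R_D = 36.24 kN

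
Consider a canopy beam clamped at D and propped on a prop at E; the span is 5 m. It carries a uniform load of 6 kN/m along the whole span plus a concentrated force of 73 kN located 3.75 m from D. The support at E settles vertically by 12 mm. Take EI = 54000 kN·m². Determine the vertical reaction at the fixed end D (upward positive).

Choose R_E as the redundant. The primary structure is the cantilever fixed at D.
Deflection at E on the released cantilever, summing each load's contribution:
  UDL 6: wL⁴/(8EI) = 468.8/EI
  point load 73 at a = 3.75: Pa²(3L − a)/(6EI) = 1925/EI
  δ_0 = 2394/EI
Tip deflection under a unit load at E: L³/(3EI) = 41.67/EI.
With EI = 54000 kN·m²: δ_0 = 0.044325 m and δ_{EE} = 0.000772 m/kN.
Compatibility — the beam at E must follow the support down by 0.012 m: δ_0 − R_E·δ_{EE} = 0.012, so R_E = (0.044325 − 0.012)/0.000772 = 41.89 kN.
Vertical equilibrium: R_D = ΣP − R_E = 103 − 41.89 = 61.11 kN.

R_D = 61.11 kN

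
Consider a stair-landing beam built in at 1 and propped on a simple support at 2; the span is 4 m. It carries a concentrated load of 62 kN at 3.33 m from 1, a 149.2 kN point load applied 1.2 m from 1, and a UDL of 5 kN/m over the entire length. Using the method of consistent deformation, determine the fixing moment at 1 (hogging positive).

M_1 = 136.7 kN·m

Release the roller at 2. Primary structure: cantilever fixed at 1.
Primary-structure tip deflection at 2 by superposition:
  point load 62 at a = 3.33: Pa²(3L − a)/(6EI) = 993.5/EI
  point load 149.2 at a = 1.2: Pa²(3L − a)/(6EI) = 386.7/EI
  UDL 5: wL⁴/(8EI) = 160/EI
  δ_0 = 1540/EI
Tip deflection under a unit load at 2: L³/(3EI) = 21.33/EI.
Compatibility at 2: δ_0 − R_2·δ_{22} = 0, so R_2 = 1540/21.33 = 72.2 kN.
Moment equilibrium about 1: M_1 = Σ(load moments about 1) − R_2·L = 425.5 − 72.2×4 = 136.7 kN·m.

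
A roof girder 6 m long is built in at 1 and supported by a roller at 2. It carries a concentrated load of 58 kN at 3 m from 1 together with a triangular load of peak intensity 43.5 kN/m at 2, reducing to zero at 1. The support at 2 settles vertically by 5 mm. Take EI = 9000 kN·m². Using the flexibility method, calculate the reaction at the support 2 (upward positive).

Release the roller at 2. Primary structure: cantilever fixed at 1.
Primary-structure tip deflection at 2 by superposition:
  point load 58 at a = 3: Pa²(3L − a)/(6EI) = 1305/EI
  triangular load, peak 43.5 at the free end: 11w₀L⁴/(120EI) = 5168/EI
  δ_0 = 6473/EI
Flexibility coefficient — unit upward force at 2: δ_{22} = L³/(3EI) = 72/EI.
With EI = 9000 kN·m²: δ_0 = 0.7192 m and δ_{22} = 0.008 m/kN.
Compatibility — the beam at 2 must follow the support down by 0.005 m: δ_0 − R_2·δ_{22} = 0.005, so R_2 = (0.7192 − 0.005)/0.008 = 89.28 kN.

R_2 = 89.28 kN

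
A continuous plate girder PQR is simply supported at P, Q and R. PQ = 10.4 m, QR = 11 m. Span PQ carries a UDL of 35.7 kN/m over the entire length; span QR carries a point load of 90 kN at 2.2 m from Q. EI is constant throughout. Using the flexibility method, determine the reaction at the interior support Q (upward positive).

R_Q = 315.2 kN

Release continuity at Q by inserting a hinge; the redundant is the internal moment M_Q. The primary structure is two simply-supported spans PQ and QR.
Discontinuity in slope at Q on the released structure — sum the simple-span end rotations:
  span PQ: UDL 35.7: wL³/(24EI) = 1673/EI
  span QR: point load 90 at a = 2.2: Pab(L + b)/(6LEI) = 522.7/EI
  relative rotation θ_0 = (1673 + 522.7)/EI = 2196/EI
A unit hogging moment at Q produces rotation L₁/(3EI) + L₂/(3EI) = 7.133/EI.
Compatibility: M_Q·(L₁+L₂)/(3EI) = θ_0, giving M_Q = 307.8 kN·m (hogging).
Span PQ, ΣM about P with M_Q applied at Q: R_Q^{PQ}·10.4 = 1931 + 307.8, so R_Q^{PQ} = 215.2 kN and R_P = 371.3 − 215.2 = 156 kN.
Span QR, ΣM about R: R_Q^{QR}·11 = 792 + 307.8, so R_Q^{QR} = 99.99 kN and R_R = 90 − 99.99 = -9.986 kN.
R_Q = 215.2 + 99.99 = 315.2 kN.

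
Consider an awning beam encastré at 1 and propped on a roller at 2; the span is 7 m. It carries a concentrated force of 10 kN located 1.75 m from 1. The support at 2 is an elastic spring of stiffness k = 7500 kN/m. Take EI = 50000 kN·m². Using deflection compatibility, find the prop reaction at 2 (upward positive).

Remove the prop at 2; the released (primary) structure is a cantilever built in at 1.
Downward deflection at the released point 2 due to the loads:
  point load 10 at a = 1.75: Pa²(3L − a)/(6EI) = 98.26/EI
Tip deflection under a unit load at 2: L³/(3EI) = 114.3/EI.
With EI = 50000 kN·m²: δ_0 = 0.001965 m and δ_{22} = 0.002287 m/kN.
Compatibility — the spring shortens by R_2/k under the reaction it provides: δ_0 − R_2·δ_{22} = R_2/k. With 1/k = 0.000133 m/kN, R_2 = δ_0 / (δ_{22} + 1/k) = 0.001965 / (0.002287 + 0.000133) = 0.812 kN.

R_2 = 0.812 kN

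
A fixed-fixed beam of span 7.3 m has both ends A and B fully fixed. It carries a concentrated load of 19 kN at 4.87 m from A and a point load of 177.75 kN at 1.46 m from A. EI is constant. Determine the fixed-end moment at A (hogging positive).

Take the two fixed-end moments M_A, M_B as redundants; the released structure is the simple span AB.
On the primary (simply-supported) span, the end slopes from the loading are:
  at A: point load 19 at a = 4.87: Pab(L + b)/(6LEI) = 49.95/EI
  at B: point load 19 at a = 4.87: Pab(L + a)/(6LEI) = 62.47/EI
  at A: point load 177.75 at a = 1.46: Pab(L + b)/(6LEI) = 454.7/EI
  at B: point load 177.75 at a = 1.46: Pab(L + a)/(6LEI) = 303.1/EI
  θ_A0 = 504.6/EI,  θ_B0 = 365.6/EI
Flexibility coefficients: a unit moment at one end gives L/(3EI) there and L/(6EI) at the far end, so f₁₁ = f₂₂ = 2.433/EI and f₁₂ = f₂₁ = 1.217/EI.
Compatibility — zero rotation at each built-in end:
  2.433 M_A + 1.217 M_B = 504.6
  1.217 M_A + 2.433 M_B = 365.6
Solving the pair gives M_A = 176.3 kN·m and M_B = 62.07 kN·m (hogging).

M_A = 176.3 kN·m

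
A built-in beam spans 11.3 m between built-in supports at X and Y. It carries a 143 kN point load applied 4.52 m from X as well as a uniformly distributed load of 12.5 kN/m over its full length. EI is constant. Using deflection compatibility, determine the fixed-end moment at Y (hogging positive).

M_Y = 288.1 kN·m

Release both end moments; the primary structure is a simply-supported span XY with redundants M_X and M_Y.
On the primary (simply-supported) span, the end slopes from the loading are:
  at X: point load 143 at a = 4.52: Pab(L + b)/(6LEI) = 1169/EI
  at Y: point load 143 at a = 4.52: Pab(L + a)/(6LEI) = 1023/EI
  at X: UDL 12.5: wL³/(24EI) = 751.5/EI
  at Y: UDL 12.5: wL³/(24EI) = 751.5/EI
  θ_X0 = 1920/EI,  θ_Y0 = 1774/EI
Flexibility coefficients: a unit moment at one end gives L/(3EI) there and L/(6EI) at the far end, so f₁₁ = f₂₂ = 3.767/EI and f₁₂ = f₂₁ = 1.883/EI.
Compatibility — zero rotation at each built-in end:
  3.767 M_X + 1.883 M_Y = 1920
  1.883 M_X + 3.767 M_Y = 1774
Solving the pair gives M_X = 365.7 kN·m and M_Y = 288.1 kN·m (hogging).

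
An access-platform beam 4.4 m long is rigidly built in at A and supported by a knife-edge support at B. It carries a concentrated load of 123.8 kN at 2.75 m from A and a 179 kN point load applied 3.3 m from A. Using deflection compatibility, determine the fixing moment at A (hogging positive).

Release the roller at B. Primary structure: cantilever fixed at A.
Primary-structure tip deflection at B by superposition:
  point load 123.8 at a = 2.75: Pa²(3L − a)/(6EI) = 1631/EI
  point load 179 at a = 3.3: Pa²(3L − a)/(6EI) = 3216/EI
  δ_0 = 4847/EI
Flexibility coefficient — unit upward force at B: δ_{BB} = L³/(3EI) = 28.39/EI.
The prop prevents deflection at B: R_B = δ_0/δ_{BB} = 4847/28.39 = 170.7 kN.
Moment equilibrium about A: M_A = Σ(load moments about A) − R_B·L = 931.1 − 170.7×4.4 = 180.1 kN·m.

M_A = 180.1 kN·m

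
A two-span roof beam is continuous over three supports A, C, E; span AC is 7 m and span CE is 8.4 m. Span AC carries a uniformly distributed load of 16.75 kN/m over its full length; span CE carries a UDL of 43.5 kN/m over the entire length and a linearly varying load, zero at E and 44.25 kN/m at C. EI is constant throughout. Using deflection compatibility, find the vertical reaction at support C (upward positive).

Insert a hinge at C; M_C is the redundant, and each span becomes simply supported.
End slopes at the hinge C, treating each span as simply supported:
  span AC: UDL 16.75: wL³/(24EI) = 239.4/EI
  span CE: UDL 43.5: wL³/(24EI) = 1074/EI
  span CE: triangular load, peak 44.25: w₀L³/(45EI) = 582.8/EI
  relative rotation θ_0 = (239.4 + 1657)/EI = 1896/EI
A unit hogging moment at C produces rotation L₁/(3EI) + L₂/(3EI) = 5.133/EI.
Slope continuity at C: θ_0 = M_C·5.133/EI, so M_C = 1896/5.133 = 369.4 kN·m (hogging).
Span AC, ΣM about A with M_C applied at C: R_C^{AC}·7 = 410.4 + 369.4, so R_C^{AC} = 111.4 kN and R_A = 117.2 − 111.4 = 5.847 kN.
Span CE, ΣM about E: R_C^{CE}·8.4 = 2575 + 369.4, so R_C^{CE} = 350.6 kN and R_E = 551.2 − 350.6 = 200.7 kN.
R_C = 111.4 + 350.6 = 462 kN.

R_C = 462 kN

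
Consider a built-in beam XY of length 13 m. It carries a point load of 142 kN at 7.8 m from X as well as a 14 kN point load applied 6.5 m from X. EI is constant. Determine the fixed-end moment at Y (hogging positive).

M_Y = 288.6 kN·m

Release both end moments; the primary structure is a simply-supported span XY with redundants M_X and M_Y.
End rotations of the released simple span under the applied load (×1/EI):
  at X: point load 142 at a = 7.8: Pab(L + b)/(6LEI) = 1344/EI
  at Y: point load 142 at a = 7.8: Pab(L + a)/(6LEI) = 1536/EI
  at X: point load 14 at a = 6.5: Pab(L + b)/(6LEI) = 147.9/EI
  at Y: point load 14 at a = 6.5: Pab(L + a)/(6LEI) = 147.9/EI
  θ_X0 = 1492/EI,  θ_Y0 = 1684/EI
Flexibility coefficients: a unit moment at one end gives L/(3EI) there and L/(6EI) at the far end, so f₁₁ = f₂₂ = 4.333/EI and f₁₂ = f₂₁ = 2.167/EI.
Compatibility — zero rotation at each built-in end:
  4.333 M_X + 2.167 M_Y = 1492
  2.167 M_X + 4.333 M_Y = 1684
Solving the pair gives M_X = 200 kN·m and M_Y = 288.6 kN·m (hogging).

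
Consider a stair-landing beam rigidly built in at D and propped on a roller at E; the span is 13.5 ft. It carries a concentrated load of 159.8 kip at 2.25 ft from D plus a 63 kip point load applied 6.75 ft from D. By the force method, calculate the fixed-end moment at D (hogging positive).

M_D = 434.1 kip·ft

Release the roller at E. Primary structure: cantilever fixed at D.
Deflection at E on the released cantilever, summing each load's contribution:
  point load 159.8 at a = 2.25: Pa²(3L − a)/(6EI) = 5157/EI
  point load 63 at a = 6.75: Pa²(3L − a)/(6EI) = 16146/EI
  δ_0 = 21304/EI
Tip deflection under a unit load at E: L³/(3EI) = 820.1/EI.
The prop prevents deflection at E: R_E = δ_0/δ_{EE} = 21304/820.1 = 25.98 kip.
Moment equilibrium about D: M_D = Σ(load moments about D) − R_E·L = 784.8 − 25.98×13.5 = 434.1 kip·ft.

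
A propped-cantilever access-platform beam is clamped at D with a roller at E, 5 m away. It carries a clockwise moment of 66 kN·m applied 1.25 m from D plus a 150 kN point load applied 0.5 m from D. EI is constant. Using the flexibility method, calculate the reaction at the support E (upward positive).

Remove the prop at E; the released (primary) structure is a cantilever built in at D.
Free-end deflection of the primary structure under the applied loading (downward +):
  clockwise couple 66 at a = 1.25: M₀a(2L − a)/(2EI) = 360.9/EI
  point load 150 at a = 0.5: Pa²(3L − a)/(6EI) = 90.62/EI
  δ_0 = 451.6/EI
Flexibility coefficient — unit upward force at E: δ_{EE} = L³/(3EI) = 41.67/EI.
The prop prevents deflection at E: R_E = δ_0/δ_{EE} = 451.6/41.67 = 10.84 kN.

R_E = 10.84 kN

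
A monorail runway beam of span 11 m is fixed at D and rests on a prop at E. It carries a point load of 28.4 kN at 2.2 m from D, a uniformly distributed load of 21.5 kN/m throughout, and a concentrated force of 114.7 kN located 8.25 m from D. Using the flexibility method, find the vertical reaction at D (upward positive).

Take the reaction at E as the redundant and release it; the primary structure is a cantilever fixed at D.
Downward deflection at the released point E due to the loads:
  point load 28.4 at a = 2.2: Pa²(3L − a)/(6EI) = 705.6/EI
  UDL 21.5: wL⁴/(8EI) = 39348/EI
  point load 114.7 at a = 8.25: Pa²(3L − a)/(6EI) = 32203/EI
  δ_0 = 72256/EI
Tip deflection under a unit load at E: L³/(3EI) = 443.7/EI.
The prop prevents deflection at E: R_E = δ_0/δ_{EE} = 72256/443.7 = 162.9 kN.
Vertical equilibrium: R_D = ΣP − R_E = 379.6 − 162.9 = 216.7 kN.

R_D = 216.7 kN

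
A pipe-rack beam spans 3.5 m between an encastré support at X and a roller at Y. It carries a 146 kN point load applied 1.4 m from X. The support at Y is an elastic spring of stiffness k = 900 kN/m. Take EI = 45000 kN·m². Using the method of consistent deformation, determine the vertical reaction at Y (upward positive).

Choose R_Y as the redundant. The primary structure is the cantilever fixed at X.
Free-end deflection of the primary structure under the applied loading (downward +):
  point load 146 at a = 1.4: Pa²(3L − a)/(6EI) = 434/EI
Flexibility coefficient — unit upward force at Y: δ_{YY} = L³/(3EI) = 14.29/EI.
With EI = 45000 kN·m²: δ_0 = 0.009645 m and δ_{YY} = 0.000318 m/kN.
Compatibility — the spring shortens by R_Y/k under the reaction it provides: δ_0 − R_Y·δ_{YY} = R_Y/k. With 1/k = 0.001111 m/kN, R_Y = δ_0 / (δ_{YY} + 1/k) = 0.009645 / (0.000318 + 0.001111) = 6.751 kN.

R_Y = 6.751 kN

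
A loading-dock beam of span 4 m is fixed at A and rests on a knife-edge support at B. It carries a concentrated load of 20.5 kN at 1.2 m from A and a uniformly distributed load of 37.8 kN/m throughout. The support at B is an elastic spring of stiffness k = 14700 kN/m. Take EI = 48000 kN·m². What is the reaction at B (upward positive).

R_B = 51.33 kN

Choose R_B as the redundant. The primary structure is the cantilever fixed at A.
Downward deflection at the released point B due to the loads:
  point load 20.5 at a = 1.2: Pa²(3L − a)/(6EI) = 53.14/EI
  UDL 37.8: wL⁴/(8EI) = 1210/EI
  δ_0 = 1263/EI
Flexibility coefficient — unit upward force at B: δ_{BB} = L³/(3EI) = 21.33/EI.
With EI = 48000 kN·m²: δ_0 = 0.026307 m and δ_{BB} = 0.000444 m/kN.
Compatibility — the spring shortens by R_B/k under the reaction it provides: δ_0 − R_B·δ_{BB} = R_B/k. With 1/k = 0.000068 m/kN, R_B = δ_0 / (δ_{BB} + 1/k) = 0.026307 / (0.000444 + 0.000068) = 51.33 kN.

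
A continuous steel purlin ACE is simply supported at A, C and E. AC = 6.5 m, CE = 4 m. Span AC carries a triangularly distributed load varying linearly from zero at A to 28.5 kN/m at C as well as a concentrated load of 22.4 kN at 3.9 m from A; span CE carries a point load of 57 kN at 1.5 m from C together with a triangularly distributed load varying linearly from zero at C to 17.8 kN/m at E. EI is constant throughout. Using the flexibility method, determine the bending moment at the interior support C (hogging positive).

M_C = 89.87 kN·m

Insert a hinge at C; M_C is the redundant, and each span becomes simply supported.
Discontinuity in slope at C on the released structure — sum the simple-span end rotations:
  span AC: triangular load, peak 28.5: w₀L³/(45EI) = 173.9/EI
  span AC: point load 22.4 at a = 3.9: Pab(L + a)/(6LEI) = 60.57/EI
  span CE: point load 57 at a = 1.5: Pab(L + b)/(6LEI) = 57.89/EI
  span CE: triangular load, peak 17.8: 7w₀L³/(360EI) = 22.15/EI
  relative rotation θ_0 = (234.5 + 80.04)/EI = 314.5/EI
A unit hogging moment at C produces rotation L₁/(3EI) + L₂/(3EI) = 3.5/EI.
Compatibility: M_C·(L₁+L₂)/(3EI) = θ_0, giving M_C = 89.87 kN·m (hogging).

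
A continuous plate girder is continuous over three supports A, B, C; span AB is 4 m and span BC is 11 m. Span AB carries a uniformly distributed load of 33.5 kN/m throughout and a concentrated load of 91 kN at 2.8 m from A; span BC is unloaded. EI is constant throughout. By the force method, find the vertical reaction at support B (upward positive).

Take M_B as the redundant. Released structure: two simple spans AB and BC with a hinge at B.
Rotations at B on the released spans (each span's end-slope, ×1/EI):
  span AB: UDL 33.5: wL³/(24EI) = 89.33/EI
  span AB: point load 91 at a = 2.8: Pab(L + a)/(6LEI) = 86.63/EI
  relative rotation θ_0 = (176 + 0)/EI = 176/EI
A unit hogging moment at B produces rotation L₁/(3EI) + L₂/(3EI) = 5/EI.
Compatibility: M_B·(L₁+L₂)/(3EI) = θ_0, giving M_B = 35.19 kN·m (hogging).
Span AB, ΣM about A with M_B applied at B: R_B^{AB}·4 = 522.8 + 35.19, so R_B^{AB} = 139.5 kN and R_A = 225 − 139.5 = 85.5 kN.
Span BC, ΣM about C: R_B^{BC}·11 = 0 + 35.19, so R_B^{BC} = 3.199 kN and R_C = 0 − 3.199 = -3.199 kN.
R_B = 139.5 + 3.199 = 142.7 kN.

R_B = 142.7 kN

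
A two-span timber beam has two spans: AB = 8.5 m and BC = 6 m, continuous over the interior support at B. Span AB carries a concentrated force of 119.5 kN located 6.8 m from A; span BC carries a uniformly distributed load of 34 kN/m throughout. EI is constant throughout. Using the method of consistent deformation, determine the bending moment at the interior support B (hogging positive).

M_B = 149.1 kN·m

Insert a hinge at B; M_B is the redundant, and each span becomes simply supported.
Discontinuity in slope at B on the released structure — sum the simple-span end rotations:
  span AB: point load 119.5 at a = 6.8: Pab(L + a)/(6LEI) = 414.4/EI
  span BC: UDL 34: wL³/(24EI) = 306/EI
  relative rotation θ_0 = (414.4 + 306)/EI = 720.4/EI
A unit hogging moment at B produces rotation L₁/(3EI) + L₂/(3EI) = 4.833/EI.
Compatibility: M_B·(L₁+L₂)/(3EI) = θ_0, giving M_B = 149.1 kN·m (hogging).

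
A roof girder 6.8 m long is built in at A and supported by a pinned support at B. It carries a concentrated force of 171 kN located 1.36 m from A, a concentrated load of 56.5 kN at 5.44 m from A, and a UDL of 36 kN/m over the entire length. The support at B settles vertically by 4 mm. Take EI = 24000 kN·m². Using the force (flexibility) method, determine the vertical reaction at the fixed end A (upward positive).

R_A = 332.1 kN

Choose R_B as the redundant. The primary structure is the cantilever fixed at A.
Primary-structure tip deflection at B by superposition:
  point load 171 at a = 1.36: Pa²(3L − a)/(6EI) = 1004/EI
  point load 56.5 at a = 5.44: Pa²(3L − a)/(6EI) = 4169/EI
  UDL 36: wL⁴/(8EI) = 9622/EI
  δ_0 = 14794/EI
Flexibility coefficient — unit upward force at B: δ_{BB} = L³/(3EI) = 104.8/EI.
With EI = 24000 kN·m²: δ_0 = 0.61643 m and δ_{BB} = 0.004367 m/kN.
Compatibility — the beam at B must follow the support down by 0.004 m: δ_0 − R_B·δ_{BB} = 0.004, so R_B = (0.61643 − 0.004)/0.004367 = 140.2 kN.
Vertical equilibrium: R_A = ΣP − R_B = 472.3 − 140.2 = 332.1 kN.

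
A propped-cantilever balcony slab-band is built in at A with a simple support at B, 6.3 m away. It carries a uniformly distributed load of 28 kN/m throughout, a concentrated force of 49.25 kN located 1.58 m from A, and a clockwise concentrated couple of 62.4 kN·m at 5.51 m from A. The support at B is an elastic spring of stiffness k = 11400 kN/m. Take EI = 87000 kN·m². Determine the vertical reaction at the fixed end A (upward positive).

Choose R_B as the redundant. The primary structure is the cantilever fixed at A.
Downward deflection at the released point B due to the loads:
  UDL 28: wL⁴/(8EI) = 5514/EI
  point load 49.25 at a = 1.58: Pa²(3L − a)/(6EI) = 354.9/EI
  clockwise couple 62.4 at a = 5.51: M₀a(2L − a)/(2EI) = 1219/EI
  δ_0 = 7087/EI
Flexibility coefficient — unit upward force at B: δ_{BB} = L³/(3EI) = 83.35/EI.
With EI = 87000 kN·m²: δ_0 = 0.081463 m and δ_{BB} = 0.000958 m/kN.
Compatibility — the spring shortens by R_B/k under the reaction it provides: δ_0 − R_B·δ_{BB} = R_B/k. With 1/k = 0.000088 m/kN, R_B = δ_0 / (δ_{BB} + 1/k) = 0.081463 / (0.000958 + 0.000088) = 77.9 kN.
Vertical equilibrium: R_A = ΣP − R_B = 225.7 − 77.9 = 147.8 kN.

R_A = 147.8 kN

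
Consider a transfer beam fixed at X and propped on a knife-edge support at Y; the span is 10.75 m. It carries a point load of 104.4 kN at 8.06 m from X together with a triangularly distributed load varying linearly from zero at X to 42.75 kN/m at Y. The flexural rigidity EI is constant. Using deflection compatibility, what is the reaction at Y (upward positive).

Choose R_Y as the redundant. The primary structure is the cantilever fixed at X.
Downward deflection at the released point Y due to the loads:
  point load 104.4 at a = 8.06: Pa²(3L − a)/(6EI) = 27344/EI
  triangular load, peak 42.75 at the free end: 11w₀L⁴/(120EI) = 52334/EI
  δ_0 = 79677/EI
Tip deflection under a unit load at Y: L³/(3EI) = 414.1/EI.
Compatibility at Y: δ_0 − R_Y·δ_{YY} = 0, so R_Y = 79677/414.1 = 192.4 kN.

R_Y = 192.4 kN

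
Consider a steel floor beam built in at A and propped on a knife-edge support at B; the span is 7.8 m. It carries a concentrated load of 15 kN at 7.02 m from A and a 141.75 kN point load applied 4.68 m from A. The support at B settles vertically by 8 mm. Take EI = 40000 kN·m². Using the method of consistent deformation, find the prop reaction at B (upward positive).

Remove the prop at B; the released (primary) structure is a cantilever built in at A.
Downward deflection at the released point B due to the loads:
  point load 15 at a = 7.02: Pa²(3L − a)/(6EI) = 2018/EI
  point load 141.75 at a = 4.68: Pa²(3L − a)/(6EI) = 9687/EI
  δ_0 = 11705/EI
Tip deflection under a unit load at B: L³/(3EI) = 158.2/EI.
With EI = 40000 kN·m²: δ_0 = 0.29261 m and δ_{BB} = 0.003955 m/kN.
Compatibility — the beam at B must follow the support down by 0.008 m: δ_0 − R_B·δ_{BB} = 0.008, so R_B = (0.29261 − 0.008)/0.003955 = 71.97 kN.

R_B = 71.97 kN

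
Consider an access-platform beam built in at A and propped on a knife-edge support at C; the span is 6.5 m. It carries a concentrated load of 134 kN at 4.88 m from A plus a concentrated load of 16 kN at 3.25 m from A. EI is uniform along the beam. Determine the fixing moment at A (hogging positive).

M_A = 121.3 kN·m

Remove the prop at C; the released (primary) structure is a cantilever built in at A.
Downward deflection at the released point C due to the loads:
  point load 134 at a = 4.88: Pa²(3L − a)/(6EI) = 7776/EI
  point load 16 at a = 3.25: Pa²(3L − a)/(6EI) = 457.7/EI
  δ_0 = 8233/EI
Flexibility coefficient — unit upward force at C: δ_{CC} = L³/(3EI) = 91.54/EI.
Compatibility at C: δ_0 − R_C·δ_{CC} = 0, so R_C = 8233/91.54 = 89.94 kN.
Moment equilibrium about A: M_A = Σ(load moments about A) − R_C·L = 705.9 − 89.94×6.5 = 121.3 kN·m.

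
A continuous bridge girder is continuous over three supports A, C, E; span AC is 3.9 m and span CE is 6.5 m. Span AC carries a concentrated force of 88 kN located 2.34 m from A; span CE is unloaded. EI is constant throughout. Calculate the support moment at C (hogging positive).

M_C = 24.71 kN·m

Take M_C as the redundant. Released structure: two simple spans AC and CE with a hinge at C.
End slopes at the hinge C, treating each span as simply supported:
  span AC: point load 88 at a = 2.34: Pab(L + a)/(6LEI) = 85.66/EI
  relative rotation θ_0 = (85.66 + 0)/EI = 85.66/EI
A unit hogging moment at C produces rotation L₁/(3EI) + L₂/(3EI) = 3.467/EI.
Slope continuity at C: θ_0 = M_C·3.467/EI, so M_C = 85.66/3.467 = 24.71 kN·m (hogging).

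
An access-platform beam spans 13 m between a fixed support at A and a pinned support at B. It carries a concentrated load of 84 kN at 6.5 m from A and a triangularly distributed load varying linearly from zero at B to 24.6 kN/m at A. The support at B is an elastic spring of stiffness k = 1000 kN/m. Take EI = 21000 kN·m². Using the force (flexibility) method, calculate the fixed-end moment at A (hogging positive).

Release the roller at B. Primary structure: cantilever fixed at A.
Free-end deflection of the primary structure under the applied loading (downward +):
  point load 84 at a = 6.5: Pa²(3L − a)/(6EI) = 19224/EI
  triangular load, peak 24.6 at the fixed end: w₀L⁴/(30EI) = 23420/EI
  δ_0 = 42644/EI
Tip deflection under a unit load at B: L³/(3EI) = 732.3/EI.
With EI = 21000 kN·m²: δ_0 = 2.0307 m and δ_{BB} = 0.034873 m/kN.
Compatibility — the spring shortens by R_B/k under the reaction it provides: δ_0 − R_B·δ_{BB} = R_B/k. With 1/k = 0.001 m/kN, R_B = δ_0 / (δ_{BB} + 1/k) = 2.0307 / (0.034873 + 0.001) = 56.61 kN.
Moment equilibrium about A: M_A = Σ(load moments about A) − R_B·L = 1239 − 56.61×13 = 503 kN·m.

M_A = 503 kN·m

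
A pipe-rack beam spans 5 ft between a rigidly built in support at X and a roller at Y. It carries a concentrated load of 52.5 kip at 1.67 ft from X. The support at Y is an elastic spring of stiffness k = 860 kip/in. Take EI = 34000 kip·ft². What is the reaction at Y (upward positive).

R_Y = 7.235 kip

Release the roller at Y. Primary structure: cantilever fixed at X.
Free-end deflection of the primary structure under the applied loading (downward +):
  point load 52.5 at a = 1.67: Pa²(3L − a)/(6EI) = 325.3/EI
Tip deflection under a unit load at Y: L³/(3EI) = 41.67/EI.
With EI = 34000 kip·ft²: δ_0 = 0.009567 ft and δ_{YY} = 0.001225 ft/kip.
Compatibility — the spring shortens by R_Y/k under the reaction it provides: δ_0 − R_Y·δ_{YY} = R_Y/k. With 1/k = 1/(860×12) ft/kip = 0.000097 ft/kip, R_Y = δ_0 / (δ_{YY} + 1/k) = 0.009567 / (0.001225 + 0.000097) = 7.235 kip.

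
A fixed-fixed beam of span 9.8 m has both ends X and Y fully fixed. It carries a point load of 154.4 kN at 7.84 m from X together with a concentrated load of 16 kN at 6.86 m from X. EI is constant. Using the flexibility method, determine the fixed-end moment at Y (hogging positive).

M_Y = 216.7 kN·m

Take the two fixed-end moments M_X, M_Y as redundants; the released structure is the simple span XY.
Simple-span end rotations at X and Y under the given loads:
  at X: point load 154.4 at a = 7.84: Pab(L + b)/(6LEI) = 474.5/EI
  at Y: point load 154.4 at a = 7.84: Pab(L + a)/(6LEI) = 711.8/EI
  at X: point load 16 at a = 6.86: Pab(L + b)/(6LEI) = 69.92/EI
  at Y: point load 16 at a = 6.86: Pab(L + a)/(6LEI) = 91.43/EI
  θ_X0 = 544.4/EI,  θ_Y0 = 803.2/EI
Flexibility coefficients: a unit moment at one end gives L/(3EI) there and L/(6EI) at the far end, so f₁₁ = f₂₂ = 3.267/EI and f₁₂ = f₂₁ = 1.633/EI.
Compatibility — zero rotation at each built-in end:
  3.267 M_X + 1.633 M_Y = 544.4
  1.633 M_X + 3.267 M_Y = 803.2
Solving the pair gives M_X = 58.3 kN·m and M_Y = 216.7 kN·m (hogging).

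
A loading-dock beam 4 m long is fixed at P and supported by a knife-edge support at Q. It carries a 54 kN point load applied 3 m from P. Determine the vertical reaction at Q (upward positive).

R_Q = 34.17 kN

Choose R_Q as the redundant. The primary structure is the cantilever fixed at P.
Deflection at Q on the released cantilever, summing each load's contribution:
  point load 54 at a = 3: Pa²(3L − a)/(6EI) = 729/EI
Tip deflection under a unit load at Q: L³/(3EI) = 21.33/EI.
The prop prevents deflection at Q: R_Q = δ_0/δ_{QQ} = 729/21.33 = 34.17 kN.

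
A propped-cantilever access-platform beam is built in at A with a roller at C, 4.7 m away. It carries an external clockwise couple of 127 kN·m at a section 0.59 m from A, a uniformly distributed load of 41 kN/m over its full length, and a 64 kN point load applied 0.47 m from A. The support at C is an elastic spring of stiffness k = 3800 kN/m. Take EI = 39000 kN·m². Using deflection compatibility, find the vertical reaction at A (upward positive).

R_A = 192.9 kN

Release the roller at C. Primary structure: cantilever fixed at A.
Free-end deflection of the primary structure under the applied loading (downward +):
  clockwise couple 127 at a = 0.59: M₀a(2L − a)/(2EI) = 330.1/EI
  UDL 41: wL⁴/(8EI) = 2501/EI
  point load 64 at a = 0.47: Pa²(3L − a)/(6EI) = 32.12/EI
  δ_0 = 2863/EI
Tip deflection under a unit load at C: L³/(3EI) = 34.61/EI.
With EI = 39000 kN·m²: δ_0 = 0.073411 m and δ_{CC} = 0.000887 m/kN.
Compatibility — the spring shortens by R_C/k under the reaction it provides: δ_0 − R_C·δ_{CC} = R_C/k. With 1/k = 0.000263 m/kN, R_C = δ_0 / (δ_{CC} + 1/k) = 0.073411 / (0.000887 + 0.000263) = 63.81 kN.
Vertical equilibrium: R_A = ΣP − R_C = 256.7 − 63.81 = 192.9 kN.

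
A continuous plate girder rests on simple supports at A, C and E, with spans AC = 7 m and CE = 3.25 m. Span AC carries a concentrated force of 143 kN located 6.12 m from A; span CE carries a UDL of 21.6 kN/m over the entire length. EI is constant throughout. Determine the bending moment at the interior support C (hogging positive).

Release continuity at C by inserting a hinge; the redundant is the internal moment M_C. The primary structure is two simply-supported spans AC and CE.
Discontinuity in slope at C on the released structure — sum the simple-span end rotations:
  span AC: point load 143 at a = 6.12: Pab(L + a)/(6LEI) = 240.6/EI
  span CE: UDL 21.6: wL³/(24EI) = 30.9/EI
  relative rotation θ_0 = (240.6 + 30.9)/EI = 271.5/EI
A unit hogging moment at C produces rotation L₁/(3EI) + L₂/(3EI) = 3.417/EI.
Slope continuity at C: θ_0 = M_C·3.417/EI, so M_C = 271.5/3.417 = 79.46 kN·m (hogging).

M_C = 79.46 kN·m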